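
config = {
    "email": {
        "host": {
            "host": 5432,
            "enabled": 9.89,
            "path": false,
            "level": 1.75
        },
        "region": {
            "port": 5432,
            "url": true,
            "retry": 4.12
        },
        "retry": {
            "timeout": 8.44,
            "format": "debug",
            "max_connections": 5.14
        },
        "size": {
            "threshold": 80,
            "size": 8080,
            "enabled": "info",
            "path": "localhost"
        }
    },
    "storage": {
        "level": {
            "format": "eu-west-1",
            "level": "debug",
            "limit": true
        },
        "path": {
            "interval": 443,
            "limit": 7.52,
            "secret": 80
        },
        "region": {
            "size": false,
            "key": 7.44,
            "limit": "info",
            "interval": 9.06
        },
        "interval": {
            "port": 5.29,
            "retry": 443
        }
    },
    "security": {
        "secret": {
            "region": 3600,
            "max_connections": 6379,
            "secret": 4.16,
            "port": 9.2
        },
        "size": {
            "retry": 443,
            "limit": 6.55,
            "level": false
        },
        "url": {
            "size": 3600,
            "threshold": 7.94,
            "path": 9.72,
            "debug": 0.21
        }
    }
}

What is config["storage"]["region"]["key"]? 7.44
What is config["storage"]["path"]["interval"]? 443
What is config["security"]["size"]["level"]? False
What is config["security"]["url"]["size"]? 3600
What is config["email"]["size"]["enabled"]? "info"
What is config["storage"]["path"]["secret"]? 80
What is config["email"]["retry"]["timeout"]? 8.44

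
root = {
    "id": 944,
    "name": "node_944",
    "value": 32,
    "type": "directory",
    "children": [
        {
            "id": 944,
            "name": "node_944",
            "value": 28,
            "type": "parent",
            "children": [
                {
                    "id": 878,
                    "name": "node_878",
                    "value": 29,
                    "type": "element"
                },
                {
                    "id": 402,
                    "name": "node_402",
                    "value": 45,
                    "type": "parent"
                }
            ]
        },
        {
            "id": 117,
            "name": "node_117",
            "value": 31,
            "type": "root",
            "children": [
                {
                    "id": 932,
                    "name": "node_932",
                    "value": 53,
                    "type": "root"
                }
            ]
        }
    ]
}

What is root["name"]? "node_944"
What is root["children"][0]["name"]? "node_944"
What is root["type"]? "directory"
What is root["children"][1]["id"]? 117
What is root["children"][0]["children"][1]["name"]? "node_402"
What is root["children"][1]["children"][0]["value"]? 53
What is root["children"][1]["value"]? 31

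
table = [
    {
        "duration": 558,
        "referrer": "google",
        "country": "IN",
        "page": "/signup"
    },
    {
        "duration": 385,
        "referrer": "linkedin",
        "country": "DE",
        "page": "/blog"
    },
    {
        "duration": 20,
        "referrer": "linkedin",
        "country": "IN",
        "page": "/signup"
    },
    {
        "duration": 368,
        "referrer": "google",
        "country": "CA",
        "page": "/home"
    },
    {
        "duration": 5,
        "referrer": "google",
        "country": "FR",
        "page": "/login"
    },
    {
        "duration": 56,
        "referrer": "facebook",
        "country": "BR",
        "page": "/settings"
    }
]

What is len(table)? 6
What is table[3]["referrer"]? "google"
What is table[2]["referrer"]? "linkedin"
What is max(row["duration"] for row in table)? 558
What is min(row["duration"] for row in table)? 5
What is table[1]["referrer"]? "linkedin"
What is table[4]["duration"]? 5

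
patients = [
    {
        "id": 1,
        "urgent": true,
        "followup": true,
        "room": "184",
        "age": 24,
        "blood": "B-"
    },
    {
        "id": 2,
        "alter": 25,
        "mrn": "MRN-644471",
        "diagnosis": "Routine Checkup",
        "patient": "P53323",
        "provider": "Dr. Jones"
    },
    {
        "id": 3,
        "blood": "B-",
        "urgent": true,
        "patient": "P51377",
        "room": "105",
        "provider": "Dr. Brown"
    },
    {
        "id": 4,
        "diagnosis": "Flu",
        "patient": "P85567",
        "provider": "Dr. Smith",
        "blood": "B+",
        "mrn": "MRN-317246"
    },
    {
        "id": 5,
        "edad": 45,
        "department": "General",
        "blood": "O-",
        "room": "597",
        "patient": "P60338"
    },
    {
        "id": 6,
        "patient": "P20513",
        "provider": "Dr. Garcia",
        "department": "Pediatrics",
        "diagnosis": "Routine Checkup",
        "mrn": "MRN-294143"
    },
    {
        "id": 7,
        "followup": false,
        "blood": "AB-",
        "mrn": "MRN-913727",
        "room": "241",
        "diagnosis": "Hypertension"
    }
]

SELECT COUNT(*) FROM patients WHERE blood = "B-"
2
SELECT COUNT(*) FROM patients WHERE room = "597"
1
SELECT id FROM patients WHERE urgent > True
[]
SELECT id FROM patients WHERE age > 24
[]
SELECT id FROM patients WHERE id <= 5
[1, 2, 3, 4, 5]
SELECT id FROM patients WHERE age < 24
[]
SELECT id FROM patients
[1, 2, 3, 4, 5, 6, 7]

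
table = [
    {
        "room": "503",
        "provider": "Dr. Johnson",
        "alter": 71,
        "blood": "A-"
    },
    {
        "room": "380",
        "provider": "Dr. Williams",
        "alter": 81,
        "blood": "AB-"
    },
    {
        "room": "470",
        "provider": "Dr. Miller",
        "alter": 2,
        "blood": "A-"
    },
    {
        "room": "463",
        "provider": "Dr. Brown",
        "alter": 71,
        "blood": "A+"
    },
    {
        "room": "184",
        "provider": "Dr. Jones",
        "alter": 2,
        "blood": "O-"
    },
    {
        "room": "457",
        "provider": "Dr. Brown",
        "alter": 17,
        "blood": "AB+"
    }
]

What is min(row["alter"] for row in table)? 2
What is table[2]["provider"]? "Dr. Miller"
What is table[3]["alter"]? 71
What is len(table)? 6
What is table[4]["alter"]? 2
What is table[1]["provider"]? "Dr. Williams"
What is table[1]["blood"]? "AB-"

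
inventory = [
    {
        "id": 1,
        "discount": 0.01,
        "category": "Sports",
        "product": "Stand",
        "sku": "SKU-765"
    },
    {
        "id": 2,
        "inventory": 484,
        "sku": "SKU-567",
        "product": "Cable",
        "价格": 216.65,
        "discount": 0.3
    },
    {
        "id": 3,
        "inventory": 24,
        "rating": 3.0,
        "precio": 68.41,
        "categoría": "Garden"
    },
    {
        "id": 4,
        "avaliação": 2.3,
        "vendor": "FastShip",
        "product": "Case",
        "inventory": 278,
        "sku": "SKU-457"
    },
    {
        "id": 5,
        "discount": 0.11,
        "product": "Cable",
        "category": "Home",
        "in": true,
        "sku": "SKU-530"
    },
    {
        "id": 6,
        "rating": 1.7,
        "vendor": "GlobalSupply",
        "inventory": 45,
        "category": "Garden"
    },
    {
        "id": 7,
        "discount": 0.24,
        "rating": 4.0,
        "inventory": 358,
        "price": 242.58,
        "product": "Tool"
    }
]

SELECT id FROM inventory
[1, 2, 3, 4, 5, 6, 7]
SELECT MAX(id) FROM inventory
7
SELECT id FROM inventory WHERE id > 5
[6, 7]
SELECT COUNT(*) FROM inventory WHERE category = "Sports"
1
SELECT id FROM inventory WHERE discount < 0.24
[1, 5]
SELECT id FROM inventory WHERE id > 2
[3, 4, 5, 6, 7]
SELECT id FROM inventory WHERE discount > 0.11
[2, 7]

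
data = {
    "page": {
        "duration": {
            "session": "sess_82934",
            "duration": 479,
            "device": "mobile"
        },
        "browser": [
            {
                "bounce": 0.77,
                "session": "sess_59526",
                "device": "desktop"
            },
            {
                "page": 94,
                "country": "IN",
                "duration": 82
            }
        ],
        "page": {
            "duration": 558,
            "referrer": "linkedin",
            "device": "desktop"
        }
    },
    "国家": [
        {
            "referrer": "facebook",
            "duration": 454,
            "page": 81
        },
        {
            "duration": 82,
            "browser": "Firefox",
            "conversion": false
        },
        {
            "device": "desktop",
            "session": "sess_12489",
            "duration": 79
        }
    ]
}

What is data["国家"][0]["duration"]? 454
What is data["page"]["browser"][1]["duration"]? 82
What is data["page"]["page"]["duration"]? 558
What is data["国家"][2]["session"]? "sess_12489"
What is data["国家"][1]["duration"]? 82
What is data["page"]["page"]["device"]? "desktop"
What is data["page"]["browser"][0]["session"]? "sess_59526"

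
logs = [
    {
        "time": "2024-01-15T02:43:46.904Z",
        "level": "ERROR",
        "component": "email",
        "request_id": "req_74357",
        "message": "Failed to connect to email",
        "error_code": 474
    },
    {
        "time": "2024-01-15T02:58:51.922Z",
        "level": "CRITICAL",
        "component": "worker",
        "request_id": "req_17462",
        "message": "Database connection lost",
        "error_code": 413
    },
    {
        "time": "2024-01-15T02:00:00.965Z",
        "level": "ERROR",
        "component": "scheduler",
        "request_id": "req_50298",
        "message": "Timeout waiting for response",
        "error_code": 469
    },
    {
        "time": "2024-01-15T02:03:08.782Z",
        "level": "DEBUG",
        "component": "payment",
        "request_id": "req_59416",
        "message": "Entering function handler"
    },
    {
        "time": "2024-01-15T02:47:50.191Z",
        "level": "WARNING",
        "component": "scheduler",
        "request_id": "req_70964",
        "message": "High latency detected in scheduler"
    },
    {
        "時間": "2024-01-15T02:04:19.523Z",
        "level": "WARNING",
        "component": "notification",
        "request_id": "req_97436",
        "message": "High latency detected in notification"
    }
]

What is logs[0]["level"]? "ERROR"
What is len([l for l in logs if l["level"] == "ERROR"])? 2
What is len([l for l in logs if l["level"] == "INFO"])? 0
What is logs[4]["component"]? "scheduler"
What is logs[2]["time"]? "2024-01-15T02:00:00.965Z"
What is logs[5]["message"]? "High latency detected in notification"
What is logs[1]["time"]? "2024-01-15T02:58:51.922Z"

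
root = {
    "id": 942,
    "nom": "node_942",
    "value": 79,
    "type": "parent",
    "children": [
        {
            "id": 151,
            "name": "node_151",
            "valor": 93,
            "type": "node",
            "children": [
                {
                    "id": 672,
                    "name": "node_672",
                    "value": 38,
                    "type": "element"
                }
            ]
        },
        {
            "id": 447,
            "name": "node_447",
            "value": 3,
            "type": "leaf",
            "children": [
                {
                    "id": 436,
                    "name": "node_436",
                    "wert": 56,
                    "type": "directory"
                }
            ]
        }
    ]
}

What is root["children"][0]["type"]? "node"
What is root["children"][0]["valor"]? 93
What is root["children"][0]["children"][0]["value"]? 38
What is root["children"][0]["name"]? "node_151"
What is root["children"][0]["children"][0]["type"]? "element"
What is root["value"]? 79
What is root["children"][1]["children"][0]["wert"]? 56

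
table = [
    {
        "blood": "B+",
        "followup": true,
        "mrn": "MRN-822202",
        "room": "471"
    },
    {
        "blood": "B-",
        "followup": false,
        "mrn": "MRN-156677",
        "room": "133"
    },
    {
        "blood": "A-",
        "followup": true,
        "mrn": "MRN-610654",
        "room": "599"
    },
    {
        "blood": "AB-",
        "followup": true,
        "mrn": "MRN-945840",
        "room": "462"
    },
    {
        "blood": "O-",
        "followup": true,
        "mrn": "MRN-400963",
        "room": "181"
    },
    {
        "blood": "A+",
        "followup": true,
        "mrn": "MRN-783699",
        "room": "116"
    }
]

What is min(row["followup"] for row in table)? False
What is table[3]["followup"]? True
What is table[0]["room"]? "471"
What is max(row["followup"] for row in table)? True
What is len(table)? 6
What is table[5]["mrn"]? "MRN-783699"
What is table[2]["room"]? "599"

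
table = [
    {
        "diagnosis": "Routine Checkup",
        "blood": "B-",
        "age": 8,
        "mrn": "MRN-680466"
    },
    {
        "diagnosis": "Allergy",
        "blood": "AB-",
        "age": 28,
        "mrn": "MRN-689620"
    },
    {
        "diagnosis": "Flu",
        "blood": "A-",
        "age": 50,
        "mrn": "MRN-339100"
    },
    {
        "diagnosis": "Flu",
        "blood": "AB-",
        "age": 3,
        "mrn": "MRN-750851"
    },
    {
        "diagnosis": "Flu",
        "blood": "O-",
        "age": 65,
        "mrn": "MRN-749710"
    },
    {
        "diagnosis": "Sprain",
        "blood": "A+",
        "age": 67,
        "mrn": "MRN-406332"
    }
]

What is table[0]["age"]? 8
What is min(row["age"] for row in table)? 3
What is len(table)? 6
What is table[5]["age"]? 67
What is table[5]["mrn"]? "MRN-406332"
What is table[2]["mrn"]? "MRN-339100"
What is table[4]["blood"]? "O-"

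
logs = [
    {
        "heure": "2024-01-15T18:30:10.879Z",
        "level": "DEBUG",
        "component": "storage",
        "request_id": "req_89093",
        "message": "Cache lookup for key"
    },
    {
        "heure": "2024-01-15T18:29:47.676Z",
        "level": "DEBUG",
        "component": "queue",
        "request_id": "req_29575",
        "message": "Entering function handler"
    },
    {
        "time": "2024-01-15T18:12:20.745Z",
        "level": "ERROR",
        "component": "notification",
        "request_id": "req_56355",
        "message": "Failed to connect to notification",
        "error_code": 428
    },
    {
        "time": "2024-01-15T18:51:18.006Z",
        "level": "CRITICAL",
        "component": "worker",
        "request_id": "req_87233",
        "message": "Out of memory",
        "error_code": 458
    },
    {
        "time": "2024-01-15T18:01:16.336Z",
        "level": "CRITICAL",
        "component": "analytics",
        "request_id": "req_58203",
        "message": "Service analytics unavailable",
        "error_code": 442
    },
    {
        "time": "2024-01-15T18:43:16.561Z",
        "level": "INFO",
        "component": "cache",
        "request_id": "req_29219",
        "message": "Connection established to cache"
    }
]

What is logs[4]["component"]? "analytics"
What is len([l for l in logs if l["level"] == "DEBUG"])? 2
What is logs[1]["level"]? "DEBUG"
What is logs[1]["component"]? "queue"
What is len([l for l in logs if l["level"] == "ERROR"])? 1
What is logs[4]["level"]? "CRITICAL"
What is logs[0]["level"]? "DEBUG"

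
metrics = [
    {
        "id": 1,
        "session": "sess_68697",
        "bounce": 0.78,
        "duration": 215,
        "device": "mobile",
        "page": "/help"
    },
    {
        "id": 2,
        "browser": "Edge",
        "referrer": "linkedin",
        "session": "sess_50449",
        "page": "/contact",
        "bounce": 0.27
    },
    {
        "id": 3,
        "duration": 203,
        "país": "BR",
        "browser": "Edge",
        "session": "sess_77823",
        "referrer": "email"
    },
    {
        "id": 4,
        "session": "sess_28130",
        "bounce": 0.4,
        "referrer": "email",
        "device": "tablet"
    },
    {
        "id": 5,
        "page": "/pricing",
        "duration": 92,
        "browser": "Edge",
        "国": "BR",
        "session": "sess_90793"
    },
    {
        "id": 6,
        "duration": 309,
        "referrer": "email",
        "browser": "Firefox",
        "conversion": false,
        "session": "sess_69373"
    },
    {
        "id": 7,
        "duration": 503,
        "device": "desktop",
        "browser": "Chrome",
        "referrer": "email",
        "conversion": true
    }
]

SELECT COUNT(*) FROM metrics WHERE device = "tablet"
1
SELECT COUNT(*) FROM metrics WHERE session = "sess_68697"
1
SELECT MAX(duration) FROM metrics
503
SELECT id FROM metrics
[1, 2, 3, 4, 5, 6, 7]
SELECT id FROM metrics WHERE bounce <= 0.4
[2, 4]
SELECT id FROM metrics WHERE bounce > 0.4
[1]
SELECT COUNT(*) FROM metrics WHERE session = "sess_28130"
1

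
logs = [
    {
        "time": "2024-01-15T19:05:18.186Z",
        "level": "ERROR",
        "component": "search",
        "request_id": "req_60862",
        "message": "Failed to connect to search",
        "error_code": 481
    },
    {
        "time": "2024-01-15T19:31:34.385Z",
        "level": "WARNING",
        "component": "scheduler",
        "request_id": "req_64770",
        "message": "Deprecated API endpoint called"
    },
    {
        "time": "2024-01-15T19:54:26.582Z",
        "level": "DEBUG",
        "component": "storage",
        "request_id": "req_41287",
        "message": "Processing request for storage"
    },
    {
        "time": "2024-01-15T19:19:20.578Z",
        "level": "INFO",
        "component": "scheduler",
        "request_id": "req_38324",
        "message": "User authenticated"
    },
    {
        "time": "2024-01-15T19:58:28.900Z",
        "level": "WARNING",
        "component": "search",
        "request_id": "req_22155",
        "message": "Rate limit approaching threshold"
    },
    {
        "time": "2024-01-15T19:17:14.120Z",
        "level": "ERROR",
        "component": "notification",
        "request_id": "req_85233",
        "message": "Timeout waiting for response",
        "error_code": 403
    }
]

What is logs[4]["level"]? "WARNING"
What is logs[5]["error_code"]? 403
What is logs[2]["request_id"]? "req_41287"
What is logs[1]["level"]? "WARNING"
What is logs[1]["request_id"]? "req_64770"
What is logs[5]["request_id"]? "req_85233"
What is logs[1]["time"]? "2024-01-15T19:31:34.385Z"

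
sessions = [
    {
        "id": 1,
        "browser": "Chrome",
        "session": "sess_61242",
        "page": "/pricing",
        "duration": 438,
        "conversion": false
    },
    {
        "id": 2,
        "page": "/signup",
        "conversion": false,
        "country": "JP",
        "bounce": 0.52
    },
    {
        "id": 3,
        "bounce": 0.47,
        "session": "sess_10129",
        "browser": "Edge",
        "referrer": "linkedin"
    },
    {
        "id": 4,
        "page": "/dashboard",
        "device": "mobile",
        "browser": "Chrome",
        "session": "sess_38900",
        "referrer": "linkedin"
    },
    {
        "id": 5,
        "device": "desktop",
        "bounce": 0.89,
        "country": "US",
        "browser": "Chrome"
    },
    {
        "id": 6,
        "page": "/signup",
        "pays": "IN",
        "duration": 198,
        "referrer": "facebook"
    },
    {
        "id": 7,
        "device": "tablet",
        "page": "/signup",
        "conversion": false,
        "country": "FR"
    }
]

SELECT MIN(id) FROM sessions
1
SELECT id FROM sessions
[1, 2, 3, 4, 5, 6, 7]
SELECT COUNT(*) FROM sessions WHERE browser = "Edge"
1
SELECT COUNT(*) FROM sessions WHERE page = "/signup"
3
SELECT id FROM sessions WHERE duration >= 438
[1]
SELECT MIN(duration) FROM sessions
198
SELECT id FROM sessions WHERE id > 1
[2, 3, 4, 5, 6, 7]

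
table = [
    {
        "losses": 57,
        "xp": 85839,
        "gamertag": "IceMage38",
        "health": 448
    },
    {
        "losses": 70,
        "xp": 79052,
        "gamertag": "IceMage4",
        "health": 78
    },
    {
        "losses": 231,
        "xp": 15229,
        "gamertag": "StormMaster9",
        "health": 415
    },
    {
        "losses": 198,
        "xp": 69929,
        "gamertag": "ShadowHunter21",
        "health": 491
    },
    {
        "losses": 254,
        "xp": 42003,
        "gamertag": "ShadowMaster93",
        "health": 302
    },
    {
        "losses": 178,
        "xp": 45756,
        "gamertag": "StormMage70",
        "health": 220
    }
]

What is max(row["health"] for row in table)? 491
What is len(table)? 6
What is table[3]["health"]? 491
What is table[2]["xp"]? 15229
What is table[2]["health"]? 415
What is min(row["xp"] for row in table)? 15229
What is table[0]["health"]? 448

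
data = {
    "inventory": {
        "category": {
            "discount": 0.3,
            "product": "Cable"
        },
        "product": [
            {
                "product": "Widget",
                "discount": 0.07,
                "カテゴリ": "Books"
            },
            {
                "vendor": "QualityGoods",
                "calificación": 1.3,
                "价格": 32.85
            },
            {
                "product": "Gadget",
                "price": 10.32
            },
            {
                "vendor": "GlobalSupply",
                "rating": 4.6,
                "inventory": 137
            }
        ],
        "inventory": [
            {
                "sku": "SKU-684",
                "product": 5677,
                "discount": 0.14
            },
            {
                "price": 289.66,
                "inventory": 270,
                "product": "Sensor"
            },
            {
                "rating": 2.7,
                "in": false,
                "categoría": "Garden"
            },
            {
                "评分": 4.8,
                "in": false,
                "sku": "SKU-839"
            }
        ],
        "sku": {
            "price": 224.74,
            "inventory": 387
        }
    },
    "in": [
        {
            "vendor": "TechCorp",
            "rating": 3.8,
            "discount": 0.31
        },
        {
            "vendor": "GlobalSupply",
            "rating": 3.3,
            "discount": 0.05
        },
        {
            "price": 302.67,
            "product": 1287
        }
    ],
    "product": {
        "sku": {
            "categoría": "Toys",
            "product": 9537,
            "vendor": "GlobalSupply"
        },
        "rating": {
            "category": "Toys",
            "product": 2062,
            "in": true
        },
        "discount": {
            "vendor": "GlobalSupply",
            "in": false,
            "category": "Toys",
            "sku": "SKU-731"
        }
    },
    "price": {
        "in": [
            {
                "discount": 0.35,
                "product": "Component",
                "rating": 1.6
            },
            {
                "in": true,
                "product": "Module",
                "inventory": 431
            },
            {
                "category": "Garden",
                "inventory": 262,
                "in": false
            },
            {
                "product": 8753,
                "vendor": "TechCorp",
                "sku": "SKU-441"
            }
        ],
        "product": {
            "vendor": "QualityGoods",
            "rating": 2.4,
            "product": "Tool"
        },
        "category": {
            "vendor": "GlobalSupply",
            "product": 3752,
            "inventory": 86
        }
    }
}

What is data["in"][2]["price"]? 302.67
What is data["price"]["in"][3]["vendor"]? "TechCorp"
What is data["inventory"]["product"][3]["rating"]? 4.6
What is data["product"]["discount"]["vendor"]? "GlobalSupply"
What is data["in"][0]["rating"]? 3.8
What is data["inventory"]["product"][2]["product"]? "Gadget"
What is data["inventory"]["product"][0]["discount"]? 0.07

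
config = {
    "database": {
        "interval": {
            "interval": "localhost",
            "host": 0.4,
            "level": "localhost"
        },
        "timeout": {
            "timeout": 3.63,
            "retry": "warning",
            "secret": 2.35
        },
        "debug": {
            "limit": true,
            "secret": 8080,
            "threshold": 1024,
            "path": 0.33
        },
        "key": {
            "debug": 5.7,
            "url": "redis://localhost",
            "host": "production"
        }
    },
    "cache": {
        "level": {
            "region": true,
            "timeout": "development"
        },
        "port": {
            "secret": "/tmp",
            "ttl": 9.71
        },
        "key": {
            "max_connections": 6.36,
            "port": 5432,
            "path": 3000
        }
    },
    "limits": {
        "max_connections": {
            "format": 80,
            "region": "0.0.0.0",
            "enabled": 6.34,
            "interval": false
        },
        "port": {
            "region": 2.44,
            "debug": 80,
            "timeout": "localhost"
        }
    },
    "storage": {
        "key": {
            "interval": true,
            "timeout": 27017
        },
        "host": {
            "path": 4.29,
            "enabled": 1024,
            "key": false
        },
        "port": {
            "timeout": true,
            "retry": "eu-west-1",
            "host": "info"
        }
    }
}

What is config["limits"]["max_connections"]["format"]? 80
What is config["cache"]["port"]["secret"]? "/tmp"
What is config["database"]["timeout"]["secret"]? 2.35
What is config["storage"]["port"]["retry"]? "eu-west-1"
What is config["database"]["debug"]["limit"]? True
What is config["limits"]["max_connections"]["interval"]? False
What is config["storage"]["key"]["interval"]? True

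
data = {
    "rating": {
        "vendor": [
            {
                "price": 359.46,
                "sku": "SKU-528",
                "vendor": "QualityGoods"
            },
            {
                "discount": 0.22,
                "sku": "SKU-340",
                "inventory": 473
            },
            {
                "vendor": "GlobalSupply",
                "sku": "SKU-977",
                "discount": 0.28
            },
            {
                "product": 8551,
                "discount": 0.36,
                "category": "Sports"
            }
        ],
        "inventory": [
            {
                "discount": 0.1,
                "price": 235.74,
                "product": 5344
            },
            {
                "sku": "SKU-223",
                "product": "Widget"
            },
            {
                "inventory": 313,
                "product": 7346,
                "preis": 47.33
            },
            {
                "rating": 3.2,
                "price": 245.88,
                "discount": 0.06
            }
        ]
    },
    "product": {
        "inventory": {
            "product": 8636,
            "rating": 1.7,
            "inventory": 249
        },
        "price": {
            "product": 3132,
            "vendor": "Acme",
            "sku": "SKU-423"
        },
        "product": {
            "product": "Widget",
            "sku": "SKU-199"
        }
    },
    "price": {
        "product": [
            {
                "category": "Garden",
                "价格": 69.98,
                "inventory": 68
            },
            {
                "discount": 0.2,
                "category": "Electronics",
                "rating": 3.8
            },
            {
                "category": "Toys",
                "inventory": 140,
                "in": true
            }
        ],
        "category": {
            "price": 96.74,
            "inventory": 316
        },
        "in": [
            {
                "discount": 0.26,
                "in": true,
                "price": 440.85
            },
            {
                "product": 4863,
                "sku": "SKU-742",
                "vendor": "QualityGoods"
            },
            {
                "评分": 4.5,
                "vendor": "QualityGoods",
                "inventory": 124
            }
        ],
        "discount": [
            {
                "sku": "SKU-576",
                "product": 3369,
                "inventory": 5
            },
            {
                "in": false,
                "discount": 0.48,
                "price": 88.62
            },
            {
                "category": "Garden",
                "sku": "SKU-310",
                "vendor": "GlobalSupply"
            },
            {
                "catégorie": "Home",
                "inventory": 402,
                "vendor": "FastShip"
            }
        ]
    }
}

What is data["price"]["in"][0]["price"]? 440.85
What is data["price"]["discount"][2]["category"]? "Garden"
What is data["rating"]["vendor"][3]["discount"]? 0.36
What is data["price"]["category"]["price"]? 96.74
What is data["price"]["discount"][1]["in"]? False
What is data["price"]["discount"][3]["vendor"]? "FastShip"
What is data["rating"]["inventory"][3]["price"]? 245.88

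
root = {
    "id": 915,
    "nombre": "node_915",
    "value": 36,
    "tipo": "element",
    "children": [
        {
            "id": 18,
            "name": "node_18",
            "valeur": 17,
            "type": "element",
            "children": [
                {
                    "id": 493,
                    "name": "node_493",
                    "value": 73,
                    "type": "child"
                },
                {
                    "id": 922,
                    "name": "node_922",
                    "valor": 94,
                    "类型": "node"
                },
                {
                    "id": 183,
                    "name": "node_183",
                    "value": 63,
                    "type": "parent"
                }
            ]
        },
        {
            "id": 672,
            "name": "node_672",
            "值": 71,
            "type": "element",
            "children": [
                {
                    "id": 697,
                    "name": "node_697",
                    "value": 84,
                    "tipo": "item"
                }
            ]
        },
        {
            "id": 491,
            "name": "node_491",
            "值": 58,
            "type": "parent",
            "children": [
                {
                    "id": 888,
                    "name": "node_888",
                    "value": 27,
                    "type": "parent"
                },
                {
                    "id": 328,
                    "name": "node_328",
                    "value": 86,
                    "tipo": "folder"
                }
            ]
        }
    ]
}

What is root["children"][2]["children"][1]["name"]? "node_328"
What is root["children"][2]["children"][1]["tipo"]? "folder"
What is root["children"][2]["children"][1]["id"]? 328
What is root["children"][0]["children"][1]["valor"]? 94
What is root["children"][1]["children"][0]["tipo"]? "item"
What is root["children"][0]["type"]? "element"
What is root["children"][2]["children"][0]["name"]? "node_888"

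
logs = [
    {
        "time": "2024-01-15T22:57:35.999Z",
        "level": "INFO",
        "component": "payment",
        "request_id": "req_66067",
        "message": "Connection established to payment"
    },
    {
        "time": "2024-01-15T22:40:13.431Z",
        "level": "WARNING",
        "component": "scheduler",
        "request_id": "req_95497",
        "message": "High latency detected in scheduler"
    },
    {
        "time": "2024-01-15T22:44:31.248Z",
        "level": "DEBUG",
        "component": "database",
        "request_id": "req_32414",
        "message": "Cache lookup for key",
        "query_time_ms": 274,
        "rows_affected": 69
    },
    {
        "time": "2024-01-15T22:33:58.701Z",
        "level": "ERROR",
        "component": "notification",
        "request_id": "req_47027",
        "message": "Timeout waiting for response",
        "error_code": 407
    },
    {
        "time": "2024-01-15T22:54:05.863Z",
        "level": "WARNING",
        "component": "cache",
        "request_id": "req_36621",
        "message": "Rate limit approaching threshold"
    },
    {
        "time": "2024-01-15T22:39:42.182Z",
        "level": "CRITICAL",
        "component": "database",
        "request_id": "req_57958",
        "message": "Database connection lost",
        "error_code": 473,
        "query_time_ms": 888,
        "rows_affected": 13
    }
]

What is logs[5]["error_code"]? 473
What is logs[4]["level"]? "WARNING"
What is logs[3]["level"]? "ERROR"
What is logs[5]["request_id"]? "req_57958"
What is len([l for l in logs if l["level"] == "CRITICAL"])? 1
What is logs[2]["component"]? "database"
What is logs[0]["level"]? "INFO"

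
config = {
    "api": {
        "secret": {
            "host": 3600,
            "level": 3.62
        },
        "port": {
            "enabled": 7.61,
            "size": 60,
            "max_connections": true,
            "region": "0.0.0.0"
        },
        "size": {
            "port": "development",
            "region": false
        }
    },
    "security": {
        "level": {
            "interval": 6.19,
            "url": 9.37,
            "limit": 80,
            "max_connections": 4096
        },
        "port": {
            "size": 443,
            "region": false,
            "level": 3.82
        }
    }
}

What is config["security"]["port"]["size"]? 443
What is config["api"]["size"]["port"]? "development"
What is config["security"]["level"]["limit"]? 80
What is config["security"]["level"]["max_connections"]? 4096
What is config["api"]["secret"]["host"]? 3600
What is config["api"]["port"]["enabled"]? 7.61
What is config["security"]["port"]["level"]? 3.82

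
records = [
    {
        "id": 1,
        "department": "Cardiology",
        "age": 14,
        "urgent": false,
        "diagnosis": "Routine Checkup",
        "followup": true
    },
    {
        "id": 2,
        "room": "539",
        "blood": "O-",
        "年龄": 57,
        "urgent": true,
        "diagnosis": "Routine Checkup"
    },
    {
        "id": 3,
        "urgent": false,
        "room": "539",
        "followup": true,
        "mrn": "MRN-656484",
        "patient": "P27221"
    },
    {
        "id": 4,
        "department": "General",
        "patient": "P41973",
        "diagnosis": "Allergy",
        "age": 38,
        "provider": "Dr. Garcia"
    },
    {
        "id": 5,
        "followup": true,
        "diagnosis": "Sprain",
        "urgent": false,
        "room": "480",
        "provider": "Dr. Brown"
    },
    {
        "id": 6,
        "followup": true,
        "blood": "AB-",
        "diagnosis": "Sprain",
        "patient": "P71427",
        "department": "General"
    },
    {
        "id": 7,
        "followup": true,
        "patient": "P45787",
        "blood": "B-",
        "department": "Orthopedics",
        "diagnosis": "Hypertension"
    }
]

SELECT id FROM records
[1, 2, 3, 4, 5, 6, 7]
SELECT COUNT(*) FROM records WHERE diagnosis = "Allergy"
1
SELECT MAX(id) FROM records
7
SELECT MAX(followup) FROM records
True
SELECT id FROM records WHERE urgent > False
[2]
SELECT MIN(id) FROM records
1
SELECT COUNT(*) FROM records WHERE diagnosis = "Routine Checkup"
2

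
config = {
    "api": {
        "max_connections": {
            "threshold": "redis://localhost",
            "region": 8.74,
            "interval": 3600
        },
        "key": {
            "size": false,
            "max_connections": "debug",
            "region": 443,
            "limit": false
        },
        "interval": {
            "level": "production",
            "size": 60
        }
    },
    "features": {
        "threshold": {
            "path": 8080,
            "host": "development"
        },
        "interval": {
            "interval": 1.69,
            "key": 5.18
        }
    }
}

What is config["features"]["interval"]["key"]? 5.18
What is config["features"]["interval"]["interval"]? 1.69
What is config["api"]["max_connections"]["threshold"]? "redis://localhost"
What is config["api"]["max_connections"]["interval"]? 3600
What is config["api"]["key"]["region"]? 443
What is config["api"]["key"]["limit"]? False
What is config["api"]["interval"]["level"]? "production"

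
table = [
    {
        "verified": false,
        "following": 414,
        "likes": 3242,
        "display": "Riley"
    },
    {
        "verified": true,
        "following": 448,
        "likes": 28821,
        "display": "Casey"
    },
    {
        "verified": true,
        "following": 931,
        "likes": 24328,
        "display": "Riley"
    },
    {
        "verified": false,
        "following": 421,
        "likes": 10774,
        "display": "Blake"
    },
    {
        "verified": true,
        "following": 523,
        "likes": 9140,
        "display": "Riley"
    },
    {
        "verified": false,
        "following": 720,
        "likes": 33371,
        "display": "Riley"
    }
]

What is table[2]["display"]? "Riley"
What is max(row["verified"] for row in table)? True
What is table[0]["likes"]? 3242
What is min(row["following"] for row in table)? 414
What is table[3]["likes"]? 10774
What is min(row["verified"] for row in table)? False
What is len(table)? 6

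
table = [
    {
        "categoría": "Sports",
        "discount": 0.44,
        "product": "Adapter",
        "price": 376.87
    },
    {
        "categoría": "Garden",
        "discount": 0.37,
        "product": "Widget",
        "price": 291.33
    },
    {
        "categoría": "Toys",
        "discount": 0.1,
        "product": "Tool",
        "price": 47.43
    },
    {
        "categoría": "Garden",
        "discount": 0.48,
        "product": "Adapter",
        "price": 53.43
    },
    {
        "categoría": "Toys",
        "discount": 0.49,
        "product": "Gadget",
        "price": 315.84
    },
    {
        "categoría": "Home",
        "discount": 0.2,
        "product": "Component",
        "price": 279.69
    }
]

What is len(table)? 6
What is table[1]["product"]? "Widget"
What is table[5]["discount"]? 0.2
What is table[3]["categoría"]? "Garden"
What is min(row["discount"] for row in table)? 0.1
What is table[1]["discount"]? 0.37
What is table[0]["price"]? 376.87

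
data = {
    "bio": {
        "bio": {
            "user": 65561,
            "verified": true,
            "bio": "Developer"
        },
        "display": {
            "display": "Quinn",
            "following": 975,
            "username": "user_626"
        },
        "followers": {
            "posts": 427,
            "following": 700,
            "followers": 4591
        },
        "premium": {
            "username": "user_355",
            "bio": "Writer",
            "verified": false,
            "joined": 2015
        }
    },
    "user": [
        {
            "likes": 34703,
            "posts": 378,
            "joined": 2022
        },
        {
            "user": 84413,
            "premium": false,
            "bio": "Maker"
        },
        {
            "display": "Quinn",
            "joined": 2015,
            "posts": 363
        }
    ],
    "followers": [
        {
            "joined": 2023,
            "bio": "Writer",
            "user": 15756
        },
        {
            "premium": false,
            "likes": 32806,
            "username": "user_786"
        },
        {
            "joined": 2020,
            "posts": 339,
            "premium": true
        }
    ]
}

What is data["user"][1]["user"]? 84413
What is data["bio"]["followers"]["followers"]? 4591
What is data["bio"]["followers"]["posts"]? 427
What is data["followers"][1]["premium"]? False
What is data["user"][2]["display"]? "Quinn"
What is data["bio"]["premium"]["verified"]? False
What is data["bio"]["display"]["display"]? "Quinn"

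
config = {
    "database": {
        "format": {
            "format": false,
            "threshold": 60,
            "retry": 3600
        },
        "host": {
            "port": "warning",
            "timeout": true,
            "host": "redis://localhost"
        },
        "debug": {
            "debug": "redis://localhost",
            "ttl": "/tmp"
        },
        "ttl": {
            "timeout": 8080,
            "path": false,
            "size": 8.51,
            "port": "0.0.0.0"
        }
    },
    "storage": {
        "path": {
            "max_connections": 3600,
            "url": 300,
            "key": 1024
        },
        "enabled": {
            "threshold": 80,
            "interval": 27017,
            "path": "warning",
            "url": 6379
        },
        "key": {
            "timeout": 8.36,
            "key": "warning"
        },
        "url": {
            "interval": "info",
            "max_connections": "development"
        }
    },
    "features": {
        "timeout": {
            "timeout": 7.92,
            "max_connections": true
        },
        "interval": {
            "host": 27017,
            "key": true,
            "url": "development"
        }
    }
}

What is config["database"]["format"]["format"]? False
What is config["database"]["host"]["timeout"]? True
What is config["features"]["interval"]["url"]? "development"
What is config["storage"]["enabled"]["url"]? 6379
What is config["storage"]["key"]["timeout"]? 8.36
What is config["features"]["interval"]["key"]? True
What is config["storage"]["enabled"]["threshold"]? 80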